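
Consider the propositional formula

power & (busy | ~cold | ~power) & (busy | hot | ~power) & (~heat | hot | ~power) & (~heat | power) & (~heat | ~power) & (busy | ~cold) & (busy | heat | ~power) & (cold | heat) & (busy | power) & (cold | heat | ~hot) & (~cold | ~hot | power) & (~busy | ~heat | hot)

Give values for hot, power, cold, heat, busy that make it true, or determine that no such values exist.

hot=T, power=T, cold=T, heat=F, busy=T

Unit clause (power) forces power = True.
In (~heat | ~power) only ~heat is left, so heat = False.
In (busy | heat | ~power) only busy is left, so busy = True.
In (cold | heat) only cold is left, so cold = True.
Set hot = True.
All clauses satisfied.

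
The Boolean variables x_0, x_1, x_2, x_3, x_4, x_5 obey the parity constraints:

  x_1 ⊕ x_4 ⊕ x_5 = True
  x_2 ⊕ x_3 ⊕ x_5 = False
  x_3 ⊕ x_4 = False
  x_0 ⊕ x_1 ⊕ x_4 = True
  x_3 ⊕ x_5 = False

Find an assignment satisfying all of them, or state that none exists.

x_0 = False; x_1 = True; x_2 = False; x_3 = False; x_4 = False; x_5 = False

x_1 ⊕ x_4 ⊕ x_5 = T ⊕ F ⊕ F = True ✓
x_2 ⊕ x_3 ⊕ x_5 = F ⊕ F ⊕ F = False ✓
x_3 ⊕ x_4 = F ⊕ F = False ✓
x_0 ⊕ x_1 ⊕ x_4 = F ⊕ T ⊕ F = True ✓
x_3 ⊕ x_5 = F ⊕ F = False ✓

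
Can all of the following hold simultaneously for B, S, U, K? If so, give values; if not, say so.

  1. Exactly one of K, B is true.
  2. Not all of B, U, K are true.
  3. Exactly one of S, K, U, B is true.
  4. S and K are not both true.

B: False; S: False; U: False; K: True

  (1) {K, B}: 1 true — exactly one ✓
  (2) {B, U, K}: 1/3 true — not all ✓
  (3) {S, K, U, B}: 1 true — exactly one ✓
  (4) S=F, K=T — not both ✓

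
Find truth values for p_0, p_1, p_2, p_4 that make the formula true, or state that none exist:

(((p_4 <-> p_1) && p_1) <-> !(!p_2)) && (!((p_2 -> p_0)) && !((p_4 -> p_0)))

p_0 = False, p_1 = True, p_2 = True, p_4 = True

  ((p_4 <-> p_1) && p_1) <-> !(!p_2) = True
    (p_4 <-> p_1) && p_1 = True
      p_4 <-> p_1 = True
    !(!p_2) = True
      !p_2 = False
  !((p_2 -> p_0)) && !((p_4 -> p_0)) = True
    !((p_2 -> p_0)) = True
      p_2 -> p_0 = False
    !((p_4 -> p_0)) = True
      p_4 -> p_0 = False
Both conjuncts True, so the formula holds.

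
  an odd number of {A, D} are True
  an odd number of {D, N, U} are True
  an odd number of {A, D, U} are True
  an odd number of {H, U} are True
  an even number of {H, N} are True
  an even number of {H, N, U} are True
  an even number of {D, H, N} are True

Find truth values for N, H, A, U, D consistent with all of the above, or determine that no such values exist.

N = True, H = True, A = True, U = False, D = False

{A, D}: 1 true → odd ✓
{D, N, U}: 1 true → odd ✓
{A, D, U}: 1 true → odd ✓
{H, U}: 1 true → odd ✓
{H, N}: 2 true → even ✓
{H, N, U}: 2 true → even ✓
{D, H, N}: 2 true → even ✓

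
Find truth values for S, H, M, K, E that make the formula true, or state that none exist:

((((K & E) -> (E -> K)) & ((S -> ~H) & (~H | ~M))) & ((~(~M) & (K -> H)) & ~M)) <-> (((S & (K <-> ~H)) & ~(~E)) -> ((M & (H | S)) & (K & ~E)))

S = True; H = True; M = True; K = False; E = True

  ((((K & E) -> (E -> K)) & ((S -> ~H) & (~H | ~M))) & ((~(~M) & (K -> H)) & ~M)) <-> (((S & (K <-> ~H)) & ~(~E)) -> ((M & (H | S)) & (K & ~E))) = True
    (((K & E) -> (E -> K)) & ((S -> ~H) & (~H | ~M))) & ((~(~M) & (K -> H)) & ~M) = False
      ((K & E) -> (E -> K)) & ((S -> ~H) & (~H | ~M)) = False
        (K & E) -> (E -> K) = True
          K & E = False
          E -> K = False
        (S -> ~H) & (~H | ~M) = False
          S -> ~H = False
            ~H = False
          ~H | ~M = False
            ~H = False
            ~M = False
      (~(~M) & (K -> H)) & ~M = False
        ~(~M) & (K -> H) = True
          ~(~M) = True
            ~M = False
          K -> H = True
        ~M = False
    ((S & (K <-> ~H)) & ~(~E)) -> ((M & (H | S)) & (K & ~E)) = False
      (S & (K <-> ~H)) & ~(~E) = True
        S & (K <-> ~H) = True
          K <-> ~H = True
            ~H = False
        ~(~E) = True
          ~E = False
      (M & (H | S)) & (K & ~E) = False
        M & (H | S) = True
          H | S = True
        K & ~E = False
          ~E = False
The formula evaluates to True.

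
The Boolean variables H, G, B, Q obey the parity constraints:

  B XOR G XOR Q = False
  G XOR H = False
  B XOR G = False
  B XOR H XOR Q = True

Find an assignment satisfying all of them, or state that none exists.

Unsatisfiable — no assignment works.

Adding constraints 1, 2, 4 mod 2: every variable appears an even number of times on the left, so the left side is 0.
But the right sides sum to 1 (mod 2). 0 ≠ 1 — the system is inconsistent.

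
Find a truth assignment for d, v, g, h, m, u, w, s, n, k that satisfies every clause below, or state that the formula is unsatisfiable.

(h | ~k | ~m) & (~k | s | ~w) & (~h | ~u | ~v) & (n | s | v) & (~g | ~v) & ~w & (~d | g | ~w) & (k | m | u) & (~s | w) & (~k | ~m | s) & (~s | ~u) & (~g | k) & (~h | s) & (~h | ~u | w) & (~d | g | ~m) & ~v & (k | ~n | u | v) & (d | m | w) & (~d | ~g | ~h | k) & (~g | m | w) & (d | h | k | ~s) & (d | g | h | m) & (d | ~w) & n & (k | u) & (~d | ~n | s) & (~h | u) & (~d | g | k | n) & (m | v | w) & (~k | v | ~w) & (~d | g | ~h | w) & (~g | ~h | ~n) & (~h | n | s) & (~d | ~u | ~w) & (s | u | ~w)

d=F, v=F, g=F, h=F, m=T, u=T, w=F, s=F, n=T, k=F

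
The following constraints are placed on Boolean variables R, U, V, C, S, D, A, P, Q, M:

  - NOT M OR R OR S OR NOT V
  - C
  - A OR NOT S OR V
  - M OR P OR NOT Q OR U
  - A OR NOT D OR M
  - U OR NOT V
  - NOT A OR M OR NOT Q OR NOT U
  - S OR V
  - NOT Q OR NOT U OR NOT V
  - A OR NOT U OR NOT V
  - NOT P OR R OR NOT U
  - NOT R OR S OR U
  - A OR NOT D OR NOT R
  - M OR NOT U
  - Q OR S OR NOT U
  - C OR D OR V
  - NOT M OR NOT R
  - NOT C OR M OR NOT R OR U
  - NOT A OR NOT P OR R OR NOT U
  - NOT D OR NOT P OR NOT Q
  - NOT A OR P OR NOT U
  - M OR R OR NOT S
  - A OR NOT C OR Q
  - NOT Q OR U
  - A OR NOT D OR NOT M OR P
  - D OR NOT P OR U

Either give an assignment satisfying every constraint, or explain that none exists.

Unit clause (C) forces C = True.
Try R = True:
  (NOT M OR NOT R) forces M = False.
  (M OR NOT U) forces U = False.
  clause (NOT C OR M OR NOT R OR U) is falsified — backtrack.
So R = False.
Set U = False.
  then (U OR NOT V) forces V = False.
  then (S OR V) forces S = True.
  then (M OR R OR NOT S) forces M = True.
  then (NOT Q OR U) forces Q = False.
  then (A OR NOT S OR V) forces A = True.
Set D = True.
Set P = True.
All clauses satisfied.

R = False; U = False; V = False; C = True; S = True; D = True; A = True; P = True; Q = False; M = True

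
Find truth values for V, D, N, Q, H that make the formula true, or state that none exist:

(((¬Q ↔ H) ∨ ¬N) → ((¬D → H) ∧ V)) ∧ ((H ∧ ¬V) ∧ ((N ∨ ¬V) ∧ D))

V=F; D=T; N=T; Q=T; H=T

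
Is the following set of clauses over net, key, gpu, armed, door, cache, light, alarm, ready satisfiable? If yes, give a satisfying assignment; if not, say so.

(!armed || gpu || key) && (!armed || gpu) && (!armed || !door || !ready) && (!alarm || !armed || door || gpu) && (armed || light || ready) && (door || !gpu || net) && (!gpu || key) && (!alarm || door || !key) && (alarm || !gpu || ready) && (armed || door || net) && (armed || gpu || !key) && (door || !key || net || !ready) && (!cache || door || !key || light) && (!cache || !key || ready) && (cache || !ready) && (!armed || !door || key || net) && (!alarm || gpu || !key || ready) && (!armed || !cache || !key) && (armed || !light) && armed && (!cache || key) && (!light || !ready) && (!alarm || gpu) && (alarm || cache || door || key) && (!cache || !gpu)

Unit clause (armed) forces armed = True.
In (!armed || gpu) only gpu is left, so gpu = True.
In (!gpu || key) only key is left, so key = True.
In (!armed || !cache || !key) only !cache is left, so cache = False.
In (cache || !ready) only !ready is left, so ready = False.
In (alarm || !gpu || ready) only alarm is left, so alarm = True.
In (!alarm || door || !key) only door is left, so door = True.
Set net = False.
Set light = True.
All clauses satisfied.

net: False; key: True; gpu: True; armed: True; door: True; cache: False; light: True; alarm: True; ready: False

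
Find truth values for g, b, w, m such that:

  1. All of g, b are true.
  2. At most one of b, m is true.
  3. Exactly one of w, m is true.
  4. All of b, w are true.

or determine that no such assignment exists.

g = True; b = True; w = True; m = False

  (1) {g, b}: all 2 true ✓
  (2) {b, m}: 1 true — at most one ✓
  (3) {w, m}: 1 true — exactly one ✓
  (4) {b, w}: all 2 true ✓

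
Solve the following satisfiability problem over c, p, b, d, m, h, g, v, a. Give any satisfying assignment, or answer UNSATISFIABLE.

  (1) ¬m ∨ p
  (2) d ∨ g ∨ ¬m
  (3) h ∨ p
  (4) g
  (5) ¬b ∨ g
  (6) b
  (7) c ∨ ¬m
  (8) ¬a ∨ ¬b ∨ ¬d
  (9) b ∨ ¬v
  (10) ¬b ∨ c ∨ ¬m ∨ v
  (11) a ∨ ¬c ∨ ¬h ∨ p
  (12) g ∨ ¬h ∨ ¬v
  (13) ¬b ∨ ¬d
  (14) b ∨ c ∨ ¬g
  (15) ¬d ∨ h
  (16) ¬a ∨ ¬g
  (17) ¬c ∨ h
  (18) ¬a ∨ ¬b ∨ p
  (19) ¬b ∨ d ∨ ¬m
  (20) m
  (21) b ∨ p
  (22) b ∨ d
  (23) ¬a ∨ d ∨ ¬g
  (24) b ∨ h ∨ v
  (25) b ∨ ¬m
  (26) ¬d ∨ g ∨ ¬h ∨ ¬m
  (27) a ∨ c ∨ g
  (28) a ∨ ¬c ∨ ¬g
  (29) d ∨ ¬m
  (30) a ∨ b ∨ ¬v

The formula is unsatisfiable.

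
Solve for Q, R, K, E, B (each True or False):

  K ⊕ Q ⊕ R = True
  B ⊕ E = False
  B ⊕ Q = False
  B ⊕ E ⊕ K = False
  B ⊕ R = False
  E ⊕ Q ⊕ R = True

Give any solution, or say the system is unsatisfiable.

UNSATISFIABLE

Adding constraints 1, 2, 3, 4, 5 mod 2: every variable appears an even number of times on the left, so the left side is 0.
But the right sides sum to 1 (mod 2). 0 ≠ 1 — the system is inconsistent.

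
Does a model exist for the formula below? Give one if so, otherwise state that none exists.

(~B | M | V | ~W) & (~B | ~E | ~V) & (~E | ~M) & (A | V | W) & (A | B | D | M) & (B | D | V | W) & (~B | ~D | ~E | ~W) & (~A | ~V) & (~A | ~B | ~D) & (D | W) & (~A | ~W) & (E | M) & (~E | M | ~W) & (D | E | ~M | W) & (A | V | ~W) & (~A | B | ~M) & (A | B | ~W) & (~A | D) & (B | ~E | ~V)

Set E = False.
  then (E | M) forces M = True.
Set V = True.
  then (~A | ~V) forces A = False.
Set B = True.
Set W = True.
Set D = True.
All clauses satisfied.

E = False, V = True, M = True, A = False, B = True, W = True, D = True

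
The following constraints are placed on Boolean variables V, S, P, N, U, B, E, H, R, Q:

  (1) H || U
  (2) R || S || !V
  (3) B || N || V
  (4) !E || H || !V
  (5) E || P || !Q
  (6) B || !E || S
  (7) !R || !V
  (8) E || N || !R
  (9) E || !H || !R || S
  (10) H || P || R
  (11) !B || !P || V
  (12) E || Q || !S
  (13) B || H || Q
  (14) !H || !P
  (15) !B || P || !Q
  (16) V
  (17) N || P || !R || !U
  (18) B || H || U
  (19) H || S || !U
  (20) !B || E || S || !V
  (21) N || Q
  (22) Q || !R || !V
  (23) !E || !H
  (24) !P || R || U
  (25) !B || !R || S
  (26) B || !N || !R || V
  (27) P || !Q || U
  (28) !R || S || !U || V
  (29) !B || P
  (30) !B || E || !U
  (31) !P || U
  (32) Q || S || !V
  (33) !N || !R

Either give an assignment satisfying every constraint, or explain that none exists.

V=T, S=T, P=T, N=T, U=T, B=F, E=F, H=F, R=F, Q=T

Unit clause (V) forces V = True.
In (!R || !V) only !R is left, so R = False.
In (R || S || !V) only S is left, so S = True.
Try P = False:
  (H || P || R) forces H = True.
  (!E || !H) forces E = False.
  (E || P || !Q) forces Q = False.
  clause (E || Q || !S) is falsified — backtrack.
So P = True.
  then (!H || !P) forces H = False.
  then (!P || R || U) forces U = True.
  then (!E || H || !V) forces E = False.
  then (E || Q || !S) forces Q = True.
  then (!B || E || !U) forces B = False.
Set N = True.
All clauses satisfied.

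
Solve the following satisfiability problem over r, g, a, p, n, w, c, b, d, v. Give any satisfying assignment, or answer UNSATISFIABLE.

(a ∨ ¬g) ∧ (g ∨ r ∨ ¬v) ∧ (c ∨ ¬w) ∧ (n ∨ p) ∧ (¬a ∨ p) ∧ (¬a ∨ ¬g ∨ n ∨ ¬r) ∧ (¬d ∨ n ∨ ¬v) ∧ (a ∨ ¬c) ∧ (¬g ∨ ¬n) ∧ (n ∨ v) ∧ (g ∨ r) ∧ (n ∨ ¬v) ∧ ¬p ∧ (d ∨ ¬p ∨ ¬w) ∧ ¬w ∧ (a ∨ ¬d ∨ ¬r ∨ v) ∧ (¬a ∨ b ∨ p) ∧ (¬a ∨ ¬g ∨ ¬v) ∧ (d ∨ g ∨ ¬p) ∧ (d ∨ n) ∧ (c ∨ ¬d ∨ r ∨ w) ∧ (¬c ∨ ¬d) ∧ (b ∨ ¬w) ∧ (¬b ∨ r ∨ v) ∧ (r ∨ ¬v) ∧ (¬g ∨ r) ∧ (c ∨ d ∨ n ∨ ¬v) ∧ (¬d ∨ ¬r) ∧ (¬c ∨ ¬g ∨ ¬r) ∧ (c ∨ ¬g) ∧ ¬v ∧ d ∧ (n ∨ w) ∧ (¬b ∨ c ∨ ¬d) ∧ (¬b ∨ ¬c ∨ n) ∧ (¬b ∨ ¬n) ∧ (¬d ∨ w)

UNSATISFIABLE

Case d = True:
  (¬p) forces p = False.
  (n ∨ p) forces n = True.
  (¬a ∨ p) forces a = False.
  (a ∨ ¬g) forces g = False.
  (a ∨ ¬c) forces c = False.
  (c ∨ ¬w) forces w = False.
  Clause (¬d ∨ w) is falsified — contradiction.
Case d = False:
  Clause (d) is falsified — contradiction.
Both cases fail, so the formula is unsatisfiable.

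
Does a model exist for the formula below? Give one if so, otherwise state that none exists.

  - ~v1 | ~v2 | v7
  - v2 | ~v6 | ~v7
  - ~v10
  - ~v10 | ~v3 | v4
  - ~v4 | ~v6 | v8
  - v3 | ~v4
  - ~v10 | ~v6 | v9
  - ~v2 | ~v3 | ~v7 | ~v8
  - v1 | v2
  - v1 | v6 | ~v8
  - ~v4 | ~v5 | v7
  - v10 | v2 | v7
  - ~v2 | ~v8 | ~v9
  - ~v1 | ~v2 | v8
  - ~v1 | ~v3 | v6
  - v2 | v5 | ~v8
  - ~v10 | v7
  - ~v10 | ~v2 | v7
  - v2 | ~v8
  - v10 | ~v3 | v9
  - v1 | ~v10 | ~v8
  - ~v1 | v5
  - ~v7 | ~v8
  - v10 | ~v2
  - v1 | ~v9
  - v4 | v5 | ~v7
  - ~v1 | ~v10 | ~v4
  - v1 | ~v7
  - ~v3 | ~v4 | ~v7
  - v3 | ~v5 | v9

v1 = True, v2 = False, v3 = False, v4 = False, v5 = True, v6 = False, v7 = True, v8 = False, v9 = True, v10 = False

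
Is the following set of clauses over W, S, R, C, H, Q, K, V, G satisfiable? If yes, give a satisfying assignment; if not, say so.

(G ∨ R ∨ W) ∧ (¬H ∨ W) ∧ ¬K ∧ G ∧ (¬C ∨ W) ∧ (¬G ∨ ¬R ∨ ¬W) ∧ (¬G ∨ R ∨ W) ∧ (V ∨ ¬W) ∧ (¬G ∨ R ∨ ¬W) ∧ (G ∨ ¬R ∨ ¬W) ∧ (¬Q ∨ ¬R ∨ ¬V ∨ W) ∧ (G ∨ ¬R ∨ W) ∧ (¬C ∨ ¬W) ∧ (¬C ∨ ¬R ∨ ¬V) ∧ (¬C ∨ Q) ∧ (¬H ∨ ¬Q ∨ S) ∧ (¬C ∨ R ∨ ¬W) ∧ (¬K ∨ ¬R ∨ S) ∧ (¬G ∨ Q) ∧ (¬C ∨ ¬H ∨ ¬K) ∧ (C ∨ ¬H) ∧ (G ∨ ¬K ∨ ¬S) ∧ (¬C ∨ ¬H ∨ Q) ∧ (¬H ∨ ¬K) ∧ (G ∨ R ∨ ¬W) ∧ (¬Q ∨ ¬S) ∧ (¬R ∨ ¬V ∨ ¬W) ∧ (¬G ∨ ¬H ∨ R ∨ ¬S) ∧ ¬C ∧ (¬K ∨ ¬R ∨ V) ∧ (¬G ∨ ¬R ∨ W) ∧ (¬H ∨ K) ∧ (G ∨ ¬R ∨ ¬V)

The formula is unsatisfiable.

Case R = True:
  (¬K) forces K = False.
  (G) forces G = True.
  (¬G ∨ ¬R ∨ ¬W) forces W = False.
  Clause (¬G ∨ ¬R ∨ W) is falsified — contradiction.
Case R = False:
  (¬K) forces K = False.
  (G) forces G = True.
  (¬G ∨ R ∨ W) forces W = True.
  Clause (¬G ∨ R ∨ ¬W) is falsified — contradiction.
Both cases fail, so the formula is unsatisfiable.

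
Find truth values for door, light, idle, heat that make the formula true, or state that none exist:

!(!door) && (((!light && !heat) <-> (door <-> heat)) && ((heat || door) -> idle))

door = True, light = True, idle = True, heat = False

  !(!door) = True
    !door = False
  ((!light && !heat) <-> (door <-> heat)) && ((heat || door) -> idle) = True
    (!light && !heat) <-> (door <-> heat) = True
      !light && !heat = False
        !light = False
        !heat = True
      door <-> heat = False
    (heat || door) -> idle = True
      heat || door = True
Both conjuncts True, so the formula holds.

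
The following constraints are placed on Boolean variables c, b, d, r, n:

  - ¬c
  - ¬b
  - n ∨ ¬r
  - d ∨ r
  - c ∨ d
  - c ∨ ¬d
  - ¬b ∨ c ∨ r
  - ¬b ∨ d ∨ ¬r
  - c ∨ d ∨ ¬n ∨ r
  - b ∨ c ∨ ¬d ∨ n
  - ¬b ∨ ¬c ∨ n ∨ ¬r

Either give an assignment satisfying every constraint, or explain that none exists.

Case c = True:
  Clause (¬c) is falsified — contradiction.
Case c = False:
  (¬b) forces b = False.
  (c ∨ d) forces d = True.
  Clause (c ∨ ¬d) is falsified — contradiction.
Both cases fail, so the formula is unsatisfiable.

No satisfying assignment exists.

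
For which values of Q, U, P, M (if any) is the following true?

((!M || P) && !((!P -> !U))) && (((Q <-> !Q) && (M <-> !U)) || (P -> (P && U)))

Q = False, U = True, P = False, M = False

  (!M || P) && !((!P -> !U)) = True
    !M || P = True
      !M = True
    !((!P -> !U)) = True
      !P -> !U = False
        !P = True
        !U = False
  ((Q <-> !Q) && (M <-> !U)) || (P -> (P && U)) = True
    (Q <-> !Q) && (M <-> !U) = False
      Q <-> !Q = False
        !Q = True
      M <-> !U = True
        !U = False
    P -> (P && U) = True
      P && U = False
Both conjuncts True, so the formula holds.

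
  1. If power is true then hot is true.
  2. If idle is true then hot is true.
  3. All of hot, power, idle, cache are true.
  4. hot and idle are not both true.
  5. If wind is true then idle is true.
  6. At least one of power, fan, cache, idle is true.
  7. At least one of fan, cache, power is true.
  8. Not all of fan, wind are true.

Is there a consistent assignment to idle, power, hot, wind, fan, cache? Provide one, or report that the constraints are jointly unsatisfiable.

UNSATISFIABLE

Case idle = True:
  (2) with idle=T forces hot = True.
  Constraint (4) is violated (hot=T, idle=T) — contradiction.
Case idle = False:
  Constraint (3) is violated (idle=F) — contradiction.
Both cases fail — unsatisfiable.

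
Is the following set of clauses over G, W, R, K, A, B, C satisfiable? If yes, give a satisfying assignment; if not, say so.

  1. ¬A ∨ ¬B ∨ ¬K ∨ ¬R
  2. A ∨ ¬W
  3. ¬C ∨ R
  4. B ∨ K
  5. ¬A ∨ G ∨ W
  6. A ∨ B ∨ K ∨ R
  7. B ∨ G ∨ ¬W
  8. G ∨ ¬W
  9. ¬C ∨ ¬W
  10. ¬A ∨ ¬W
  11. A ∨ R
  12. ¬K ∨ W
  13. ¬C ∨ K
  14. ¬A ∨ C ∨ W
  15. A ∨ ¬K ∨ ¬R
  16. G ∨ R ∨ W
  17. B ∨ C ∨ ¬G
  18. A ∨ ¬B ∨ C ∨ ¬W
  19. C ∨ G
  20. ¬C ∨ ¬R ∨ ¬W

Set G = True.
Try W = True:
  (A ∨ ¬W) forces A = True.
  clause (¬A ∨ ¬W) is falsified — backtrack.
So W = False.
  then (¬K ∨ W) forces K = False.
  then (¬C ∨ K) forces C = False.
  then (¬A ∨ C ∨ W) forces A = False.
  then (B ∨ C ∨ ¬G) forces B = True.
  then (A ∨ R) forces R = True.
All clauses satisfied.

G: True, W: False, R: True, K: False, A: False, B: True, C: False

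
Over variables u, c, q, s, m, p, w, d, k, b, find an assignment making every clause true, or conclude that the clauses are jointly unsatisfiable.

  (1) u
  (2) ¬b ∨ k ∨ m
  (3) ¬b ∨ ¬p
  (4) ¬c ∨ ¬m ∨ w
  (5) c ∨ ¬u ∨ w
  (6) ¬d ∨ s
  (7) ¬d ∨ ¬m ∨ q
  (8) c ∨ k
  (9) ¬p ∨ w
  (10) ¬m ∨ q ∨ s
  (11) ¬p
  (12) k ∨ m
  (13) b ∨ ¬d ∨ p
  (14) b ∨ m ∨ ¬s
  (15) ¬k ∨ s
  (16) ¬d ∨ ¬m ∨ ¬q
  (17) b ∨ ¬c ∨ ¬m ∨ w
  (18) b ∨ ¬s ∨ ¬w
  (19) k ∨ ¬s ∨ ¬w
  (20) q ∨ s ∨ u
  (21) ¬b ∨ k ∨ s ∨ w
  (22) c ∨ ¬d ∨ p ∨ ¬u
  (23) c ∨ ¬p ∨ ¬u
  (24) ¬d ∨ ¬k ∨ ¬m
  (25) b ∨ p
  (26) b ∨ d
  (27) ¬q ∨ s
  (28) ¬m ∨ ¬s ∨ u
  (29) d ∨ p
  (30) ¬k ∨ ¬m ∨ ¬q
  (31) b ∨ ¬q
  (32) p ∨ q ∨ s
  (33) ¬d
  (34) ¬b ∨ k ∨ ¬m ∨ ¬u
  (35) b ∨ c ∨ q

The formula is unsatisfiable.

Case d = True:
  Clause (¬d) is falsified — contradiction.
Case d = False:
  (u) forces u = True.
  (¬p) forces p = False.
  Clause (d ∨ p) is falsified — contradiction.
Both cases fail, so the formula is unsatisfiable.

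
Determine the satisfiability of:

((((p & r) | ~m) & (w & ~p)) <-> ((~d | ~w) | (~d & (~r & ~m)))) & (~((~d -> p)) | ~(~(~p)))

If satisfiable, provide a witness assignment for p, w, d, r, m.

p: False; w: True; d: True; r: True; m: True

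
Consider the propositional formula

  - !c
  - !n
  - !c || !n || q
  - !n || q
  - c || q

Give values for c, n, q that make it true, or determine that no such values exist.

c=F; n=F; q=T

Unit clause (!c) forces c = False.
Unit clause (!n) forces n = False.
In (c || q) only q is left, so q = True.
All clauses satisfied.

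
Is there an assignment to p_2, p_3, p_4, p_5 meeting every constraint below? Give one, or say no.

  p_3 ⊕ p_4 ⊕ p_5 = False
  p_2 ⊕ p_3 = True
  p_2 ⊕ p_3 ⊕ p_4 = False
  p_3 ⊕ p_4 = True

p_2 = True, p_3 = False, p_4 = True, p_5 = True

p_3 ⊕ p_4 ⊕ p_5 = F ⊕ T ⊕ T = False ✓
p_2 ⊕ p_3 = T ⊕ F = True ✓
p_2 ⊕ p_3 ⊕ p_4 = T ⊕ F ⊕ T = False ✓
p_3 ⊕ p_4 = F ⊕ T = True ✓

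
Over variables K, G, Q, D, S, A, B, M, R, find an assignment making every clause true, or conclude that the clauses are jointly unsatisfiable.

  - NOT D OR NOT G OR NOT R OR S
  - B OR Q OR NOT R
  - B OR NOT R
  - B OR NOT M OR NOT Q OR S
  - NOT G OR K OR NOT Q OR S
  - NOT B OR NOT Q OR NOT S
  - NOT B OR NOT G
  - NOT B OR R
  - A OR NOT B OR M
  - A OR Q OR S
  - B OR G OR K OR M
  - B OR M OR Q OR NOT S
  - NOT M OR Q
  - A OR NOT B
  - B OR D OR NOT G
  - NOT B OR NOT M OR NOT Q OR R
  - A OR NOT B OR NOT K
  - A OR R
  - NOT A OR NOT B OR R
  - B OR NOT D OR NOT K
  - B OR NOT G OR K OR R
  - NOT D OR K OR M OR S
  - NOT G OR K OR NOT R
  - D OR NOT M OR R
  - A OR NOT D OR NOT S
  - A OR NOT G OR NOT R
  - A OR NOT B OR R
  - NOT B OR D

K: True, G: False, Q: True, D: False, S: True, A: True, B: False, M: False, R: False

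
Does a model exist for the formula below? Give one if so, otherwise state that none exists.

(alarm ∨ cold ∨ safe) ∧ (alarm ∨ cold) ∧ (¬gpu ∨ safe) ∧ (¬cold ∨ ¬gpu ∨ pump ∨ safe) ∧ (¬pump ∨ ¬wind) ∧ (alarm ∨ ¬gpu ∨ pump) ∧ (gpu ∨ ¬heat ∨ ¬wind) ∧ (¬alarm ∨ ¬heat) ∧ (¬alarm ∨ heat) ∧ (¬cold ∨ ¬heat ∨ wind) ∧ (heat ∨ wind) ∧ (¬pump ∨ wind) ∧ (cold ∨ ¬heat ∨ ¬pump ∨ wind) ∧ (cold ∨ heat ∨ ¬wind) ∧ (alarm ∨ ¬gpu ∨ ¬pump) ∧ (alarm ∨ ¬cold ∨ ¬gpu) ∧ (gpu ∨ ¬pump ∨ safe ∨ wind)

Try alarm = True:
  (¬alarm ∨ ¬heat) forces heat = False.
  clause (¬alarm ∨ heat) is falsified — backtrack.
So alarm = False.
  then (alarm ∨ cold) forces cold = True.
  then (alarm ∨ ¬cold ∨ ¬gpu) forces gpu = False.
Set wind = True.
  then (¬pump ∨ ¬wind) forces pump = False.
  then (gpu ∨ ¬heat ∨ ¬wind) forces heat = False.
Set safe = False.
All clauses satisfied.

alarm = False, gpu = False, wind = True, pump = False, safe = False, heat = False, cold = True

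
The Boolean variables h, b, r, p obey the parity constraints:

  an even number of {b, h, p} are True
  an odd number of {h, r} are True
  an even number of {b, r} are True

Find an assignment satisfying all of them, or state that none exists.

h=F; b=T; r=T; p=T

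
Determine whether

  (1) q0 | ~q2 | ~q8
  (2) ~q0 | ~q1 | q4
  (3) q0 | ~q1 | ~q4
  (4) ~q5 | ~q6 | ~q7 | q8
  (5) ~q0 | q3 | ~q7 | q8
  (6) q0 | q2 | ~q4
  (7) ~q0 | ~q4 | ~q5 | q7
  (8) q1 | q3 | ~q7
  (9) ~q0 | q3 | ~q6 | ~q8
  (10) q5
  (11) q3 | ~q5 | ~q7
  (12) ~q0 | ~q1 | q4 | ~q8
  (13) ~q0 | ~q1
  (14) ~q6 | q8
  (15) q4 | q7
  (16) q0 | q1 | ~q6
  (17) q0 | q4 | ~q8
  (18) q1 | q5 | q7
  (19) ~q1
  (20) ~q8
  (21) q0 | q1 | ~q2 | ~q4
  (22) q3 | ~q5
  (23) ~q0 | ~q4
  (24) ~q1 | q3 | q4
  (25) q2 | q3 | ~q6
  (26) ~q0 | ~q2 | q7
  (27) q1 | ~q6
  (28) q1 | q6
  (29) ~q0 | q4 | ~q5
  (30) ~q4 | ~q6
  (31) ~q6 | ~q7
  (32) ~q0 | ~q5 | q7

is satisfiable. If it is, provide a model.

UNSATISFIABLE

Case q1 = True:
  Clause (~q1) is falsified — contradiction.
Case q1 = False:
  (q5) forces q5 = True.
  (~q8) forces q8 = False.
  (~q6 | q8) forces q6 = False.
  Clause (q1 | q6) is falsified — contradiction.
Both cases fail, so the formula is unsatisfiable.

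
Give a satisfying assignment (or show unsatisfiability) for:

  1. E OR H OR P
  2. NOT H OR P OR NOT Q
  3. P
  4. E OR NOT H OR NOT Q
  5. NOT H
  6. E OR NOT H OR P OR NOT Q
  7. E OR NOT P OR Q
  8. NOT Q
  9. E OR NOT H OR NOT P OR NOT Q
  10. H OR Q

Case P = True:
  (NOT H) forces H = False.
  (NOT Q) forces Q = False.
  Clause (H OR Q) is falsified — contradiction.
Case P = False:
  Clause (P) is falsified — contradiction.
Both cases fail, so the formula is unsatisfiable.

Unsatisfiable — no assignment works.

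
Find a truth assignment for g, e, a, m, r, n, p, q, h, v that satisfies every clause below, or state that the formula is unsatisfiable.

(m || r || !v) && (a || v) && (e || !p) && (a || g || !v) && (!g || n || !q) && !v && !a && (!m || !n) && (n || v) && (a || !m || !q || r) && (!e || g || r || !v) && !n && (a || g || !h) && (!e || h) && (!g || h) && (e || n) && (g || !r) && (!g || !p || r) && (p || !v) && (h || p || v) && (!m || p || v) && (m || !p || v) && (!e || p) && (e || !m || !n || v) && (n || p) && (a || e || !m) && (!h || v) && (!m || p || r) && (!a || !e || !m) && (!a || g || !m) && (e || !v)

The formula is unsatisfiable.

Case a = True:
  Clause (!a) is falsified — contradiction.
Case a = False:
  (a || v) forces v = True.
  Clause (!v) is falsified — contradiction.
Both cases fail, so the formula is unsatisfiable.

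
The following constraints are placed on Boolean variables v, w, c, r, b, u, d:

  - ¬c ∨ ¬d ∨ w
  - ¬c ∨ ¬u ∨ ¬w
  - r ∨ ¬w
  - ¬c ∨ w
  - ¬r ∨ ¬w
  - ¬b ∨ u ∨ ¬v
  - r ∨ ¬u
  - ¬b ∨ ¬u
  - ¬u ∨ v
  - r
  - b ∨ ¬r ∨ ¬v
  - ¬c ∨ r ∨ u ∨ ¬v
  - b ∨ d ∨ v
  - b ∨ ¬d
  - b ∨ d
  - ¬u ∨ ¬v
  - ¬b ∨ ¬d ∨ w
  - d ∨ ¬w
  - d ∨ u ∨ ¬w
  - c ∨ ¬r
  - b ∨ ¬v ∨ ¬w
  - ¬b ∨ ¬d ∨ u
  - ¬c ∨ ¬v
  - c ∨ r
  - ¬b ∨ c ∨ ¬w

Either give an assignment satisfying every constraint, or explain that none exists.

The formula is unsatisfiable.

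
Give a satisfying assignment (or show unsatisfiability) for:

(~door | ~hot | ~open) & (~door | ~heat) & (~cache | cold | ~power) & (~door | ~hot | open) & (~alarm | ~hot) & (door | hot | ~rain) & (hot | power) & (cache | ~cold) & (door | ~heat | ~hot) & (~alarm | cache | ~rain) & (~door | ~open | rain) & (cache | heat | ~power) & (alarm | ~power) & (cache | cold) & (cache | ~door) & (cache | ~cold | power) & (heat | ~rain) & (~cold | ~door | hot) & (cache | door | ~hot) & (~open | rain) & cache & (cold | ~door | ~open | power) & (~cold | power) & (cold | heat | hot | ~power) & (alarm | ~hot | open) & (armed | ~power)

Unit clause (cache) forces cache = True.
Set heat = True.
  then (~door | ~heat) forces door = False.
  then (door | ~heat | ~hot) forces hot = False.
  then (door | hot | ~rain) forces rain = False.
  then (hot | power) forces power = True.
  then (alarm | ~power) forces alarm = True.
  then (~open | rain) forces open = False.
  then (armed | ~power) forces armed = True.
  then (~cache | cold | ~power) forces cold = True.
All clauses satisfied.

heat=T, armed=T, rain=F, open=F, cache=T, hot=F, power=T, alarm=T, cold=T, door=F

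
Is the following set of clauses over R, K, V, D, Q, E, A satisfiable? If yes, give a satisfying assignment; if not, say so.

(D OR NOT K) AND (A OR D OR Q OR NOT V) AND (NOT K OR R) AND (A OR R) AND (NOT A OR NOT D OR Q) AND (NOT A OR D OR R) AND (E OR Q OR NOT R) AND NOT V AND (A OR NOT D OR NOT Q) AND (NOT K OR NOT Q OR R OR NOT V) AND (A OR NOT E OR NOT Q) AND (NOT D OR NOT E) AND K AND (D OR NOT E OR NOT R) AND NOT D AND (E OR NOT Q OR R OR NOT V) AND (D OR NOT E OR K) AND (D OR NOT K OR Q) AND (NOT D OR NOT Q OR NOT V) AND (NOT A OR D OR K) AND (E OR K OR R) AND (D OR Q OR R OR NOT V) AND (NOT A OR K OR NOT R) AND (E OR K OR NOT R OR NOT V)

Unsatisfiable — no assignment works.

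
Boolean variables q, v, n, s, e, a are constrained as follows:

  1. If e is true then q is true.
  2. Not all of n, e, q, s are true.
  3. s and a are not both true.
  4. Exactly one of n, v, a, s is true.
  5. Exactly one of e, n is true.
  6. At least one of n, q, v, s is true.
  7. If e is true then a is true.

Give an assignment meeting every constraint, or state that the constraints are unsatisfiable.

q = False, v = False, n = True, s = False, e = False, a = False

  (1) e=F ⇒ q: vacuous ✓
  (2) {n, e, q, s}: 1/4 true — not all ✓
  (3) s=F, a=F — not both ✓
  (4) {n, v, a, s}: 1 true — exactly one ✓
  (5) {e, n}: 1 true — exactly one ✓
  (6) {n, q, v, s}: 1 true — at least one ✓
  (7) e=F ⇒ a: vacuous ✓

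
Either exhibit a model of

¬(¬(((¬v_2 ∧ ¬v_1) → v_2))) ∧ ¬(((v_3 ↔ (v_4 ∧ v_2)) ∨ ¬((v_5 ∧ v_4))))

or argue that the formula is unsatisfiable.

v_1 = False; v_2 = True; v_3 = False; v_4 = True; v_5 = True

  ¬(¬(((¬v_2 ∧ ¬v_1) → v_2))) = True
    ¬(((¬v_2 ∧ ¬v_1) → v_2)) = False
      (¬v_2 ∧ ¬v_1) → v_2 = True
        ¬v_2 ∧ ¬v_1 = False
          ¬v_2 = False
          ¬v_1 = True
  ¬(((v_3 ↔ (v_4 ∧ v_2)) ∨ ¬((v_5 ∧ v_4)))) = True
    (v_3 ↔ (v_4 ∧ v_2)) ∨ ¬((v_5 ∧ v_4)) = False
      v_3 ↔ (v_4 ∧ v_2) = False
        v_4 ∧ v_2 = True
      ¬((v_5 ∧ v_4)) = False
        v_5 ∧ v_4 = True
Both conjuncts True, so the formula holds.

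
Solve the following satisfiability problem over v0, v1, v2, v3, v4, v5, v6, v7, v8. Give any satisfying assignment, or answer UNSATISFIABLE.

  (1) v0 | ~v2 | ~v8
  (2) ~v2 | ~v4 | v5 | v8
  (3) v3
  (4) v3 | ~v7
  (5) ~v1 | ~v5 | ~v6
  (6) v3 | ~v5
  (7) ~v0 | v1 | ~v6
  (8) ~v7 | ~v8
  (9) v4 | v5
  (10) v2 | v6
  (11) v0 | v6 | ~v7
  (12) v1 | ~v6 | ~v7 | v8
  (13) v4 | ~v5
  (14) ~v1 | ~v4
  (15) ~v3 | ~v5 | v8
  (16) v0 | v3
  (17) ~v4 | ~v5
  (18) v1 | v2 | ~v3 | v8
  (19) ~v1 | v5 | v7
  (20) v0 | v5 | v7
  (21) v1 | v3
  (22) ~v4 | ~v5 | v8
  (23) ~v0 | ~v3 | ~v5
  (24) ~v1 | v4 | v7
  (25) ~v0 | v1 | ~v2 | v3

Unit clause (v3) forces v3 = True.
Set v0 = True.
  then (~v0 | ~v3 | ~v5) forces v5 = False.
  then (v4 | v5) forces v4 = True.
  then (~v1 | ~v4) forces v1 = False.
  then (~v0 | v1 | ~v6) forces v6 = False.
  then (v2 | v6) forces v2 = True.
  then (~v2 | ~v4 | v5 | v8) forces v8 = True.
  then (~v7 | ~v8) forces v7 = False.
All clauses satisfied.

v0=T; v1=F; v2=T; v3=T; v4=T; v5=F; v6=F; v7=F; v8=T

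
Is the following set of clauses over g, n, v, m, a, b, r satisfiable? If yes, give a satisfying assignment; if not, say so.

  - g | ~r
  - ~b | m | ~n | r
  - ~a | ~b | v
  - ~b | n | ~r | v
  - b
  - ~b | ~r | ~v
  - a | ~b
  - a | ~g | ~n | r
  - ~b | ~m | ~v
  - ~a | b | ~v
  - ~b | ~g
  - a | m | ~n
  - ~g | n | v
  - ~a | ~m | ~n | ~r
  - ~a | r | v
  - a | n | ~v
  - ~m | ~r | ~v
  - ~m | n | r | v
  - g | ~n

Unit clause (b) forces b = True.
In (a | ~b) only a is left, so a = True.
In (~b | ~g) only ~g is left, so g = False.
In (g | ~n) only ~n is left, so n = False.
In (g | ~r) only ~r is left, so r = False.
In (~a | ~b | v) only v is left, so v = True.
In (~b | ~m | ~v) only ~m is left, so m = False.
All clauses satisfied.

g = False, n = False, v = True, m = False, a = True, b = True, r = False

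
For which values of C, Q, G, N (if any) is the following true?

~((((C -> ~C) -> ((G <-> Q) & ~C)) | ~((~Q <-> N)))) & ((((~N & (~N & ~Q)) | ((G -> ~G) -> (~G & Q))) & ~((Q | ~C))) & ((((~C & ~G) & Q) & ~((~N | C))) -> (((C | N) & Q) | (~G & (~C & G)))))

Case C = True: the conjunct ~((((C -> ~C) -> ((G <-> Q) & ~C)) | ~((~Q <-> N)))) becomes ~((True | ~((~Q <-> N)))) = False.
Case C = False: the conjunct ~((Q | ~C)) becomes ~((Q | True)) = False.
Both cases fail — unsatisfiable.

The formula is unsatisfiable.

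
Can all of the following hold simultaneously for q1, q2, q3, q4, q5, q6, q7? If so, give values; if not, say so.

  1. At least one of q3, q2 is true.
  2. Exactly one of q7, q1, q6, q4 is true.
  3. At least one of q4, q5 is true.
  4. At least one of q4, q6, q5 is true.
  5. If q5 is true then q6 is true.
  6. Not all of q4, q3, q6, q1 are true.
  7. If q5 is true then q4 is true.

q1 = False, q2 = True, q3 = False, q4 = True, q5 = False, q6 = False, q7 = False

  (1) {q3, q2}: 1 true — at least one ✓
  (2) {q7, q1, q6, q4}: 1 true — exactly one ✓
  (3) {q4, q5}: 1 true — at least one ✓
  (4) {q4, q6, q5}: 1 true — at least one ✓
  (5) q5=F ⇒ q6: vacuous ✓
  (6) {q4, q3, q6, q1}: 1/4 true — not all ✓
  (7) q5=F ⇒ q4: vacuous ✓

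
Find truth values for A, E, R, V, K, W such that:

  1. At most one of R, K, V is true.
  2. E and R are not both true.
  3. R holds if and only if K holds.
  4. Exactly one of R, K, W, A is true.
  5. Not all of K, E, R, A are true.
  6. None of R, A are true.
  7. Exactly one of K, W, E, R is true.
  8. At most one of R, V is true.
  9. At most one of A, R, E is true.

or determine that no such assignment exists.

A = False, E = False, R = False, V = False, K = False, W = True

  (1) {R, K, V}: 0 true — at most one ✓
  (2) E=F, R=F — not both ✓
  (3) R=F, K=F — same ✓
  (4) {R, K, W, A}: 1 true — exactly one ✓
  (5) {K, E, R, A}: 0/4 true — not all ✓
  (6) {R, A}: 0 true — none ✓
  (7) {K, W, E, R}: 1 true — exactly one ✓
  (8) {R, V}: 0 true — at most one ✓
  (9) {A, R, E}: 0 true — at most one ✓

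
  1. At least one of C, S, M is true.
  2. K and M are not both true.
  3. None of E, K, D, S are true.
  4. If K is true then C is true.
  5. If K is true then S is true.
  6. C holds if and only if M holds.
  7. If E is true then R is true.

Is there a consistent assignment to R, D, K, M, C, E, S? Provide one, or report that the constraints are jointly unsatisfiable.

R = False; D = False; K = False; M = True; C = True; E = False; S = False

  (1) {C, S, M}: 2 true — at least one ✓
  (2) K=F, M=T — not both ✓
  (3) {E, K, D, S}: 0 true — none ✓
  (4) K=F ⇒ C: vacuous ✓
  (5) K=F ⇒ S: vacuous ✓
  (6) C=T, M=T — same ✓
  (7) E=F ⇒ R: vacuous ✓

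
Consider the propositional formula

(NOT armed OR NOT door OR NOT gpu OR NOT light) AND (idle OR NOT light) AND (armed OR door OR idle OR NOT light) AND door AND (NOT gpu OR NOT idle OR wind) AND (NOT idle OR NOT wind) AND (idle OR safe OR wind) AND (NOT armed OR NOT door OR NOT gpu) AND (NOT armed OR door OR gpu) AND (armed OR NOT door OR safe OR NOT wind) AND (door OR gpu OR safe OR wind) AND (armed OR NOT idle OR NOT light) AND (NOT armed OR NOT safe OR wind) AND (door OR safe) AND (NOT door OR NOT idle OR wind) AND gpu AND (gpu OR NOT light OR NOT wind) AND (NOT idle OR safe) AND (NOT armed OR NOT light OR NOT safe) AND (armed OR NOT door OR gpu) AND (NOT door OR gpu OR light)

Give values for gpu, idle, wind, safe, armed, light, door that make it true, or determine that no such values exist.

Unit clause (door) forces door = True.
Unit clause (gpu) forces gpu = True.
In (NOT armed OR NOT door OR NOT gpu) only NOT armed is left, so armed = False.
Try idle = True:
  (NOT gpu OR NOT idle OR wind) forces wind = True.
  clause (NOT idle OR NOT wind) is falsified — backtrack.
So idle = False.
  then (idle OR NOT light) forces light = False.
Set wind = True.
  then (armed OR NOT door OR safe OR NOT wind) forces safe = True.
All clauses satisfied.

gpu = True; idle = False; wind = True; safe = True; armed = False; light = False; door = True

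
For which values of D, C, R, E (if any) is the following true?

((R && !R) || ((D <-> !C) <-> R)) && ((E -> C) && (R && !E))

D = False, C = True, R = True, E = False

  (R && !R) || ((D <-> !C) <-> R) = True
    R && !R = False
      !R = False
    (D <-> !C) <-> R = True
      D <-> !C = True
        !C = False
  (E -> C) && (R && !E) = True
    E -> C = True
    R && !E = True
      !E = True
Both conjuncts True, so the formula holds.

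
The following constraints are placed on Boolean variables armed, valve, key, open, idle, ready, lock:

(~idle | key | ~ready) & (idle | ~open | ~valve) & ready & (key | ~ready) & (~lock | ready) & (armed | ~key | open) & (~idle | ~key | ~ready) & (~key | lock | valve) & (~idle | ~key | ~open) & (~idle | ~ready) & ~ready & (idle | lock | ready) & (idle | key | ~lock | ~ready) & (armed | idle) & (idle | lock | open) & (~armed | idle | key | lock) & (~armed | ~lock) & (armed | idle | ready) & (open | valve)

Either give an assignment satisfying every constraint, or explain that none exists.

Unsatisfiable — no assignment works.

Case ready = True:
  Clause (~ready) is falsified — contradiction.
Case ready = False:
  Clause (ready) is falsified — contradiction.
Both cases fail, so the formula is unsatisfiable.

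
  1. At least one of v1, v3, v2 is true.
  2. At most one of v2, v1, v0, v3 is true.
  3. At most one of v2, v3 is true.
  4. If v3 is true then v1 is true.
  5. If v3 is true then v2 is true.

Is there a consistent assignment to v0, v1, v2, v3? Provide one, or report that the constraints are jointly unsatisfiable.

v0: False, v1: False, v2: True, v3: False

  (1) {v1, v3, v2}: 1 true — at least one ✓
  (2) {v2, v1, v0, v3}: 1 true — at most one ✓
  (3) {v2, v3}: 1 true — at most one ✓
  (4) v3=F ⇒ v1: vacuous ✓
  (5) v3=F ⇒ v2: vacuous ✓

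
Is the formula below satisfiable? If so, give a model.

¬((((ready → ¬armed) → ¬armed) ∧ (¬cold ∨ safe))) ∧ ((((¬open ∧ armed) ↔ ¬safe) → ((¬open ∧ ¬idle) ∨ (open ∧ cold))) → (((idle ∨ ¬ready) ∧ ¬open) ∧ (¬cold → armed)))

armed = False; open = False; idle = False; safe = False; cold = True; ready = False

  ¬((((ready → ¬armed) → ¬armed) ∧ (¬cold ∨ safe))) = True
    ((ready → ¬armed) → ¬armed) ∧ (¬cold ∨ safe) = False
      (ready → ¬armed) → ¬armed = True
        ready → ¬armed = True
          ¬armed = True
        ¬armed = True
      ¬cold ∨ safe = False
        ¬cold = False
  (((¬open ∧ armed) ↔ ¬safe) → ((¬open ∧ ¬idle) ∨ (open ∧ cold))) → (((idle ∨ ¬ready) ∧ ¬open) ∧ (¬cold → armed)) = True
    ((¬open ∧ armed) ↔ ¬safe) → ((¬open ∧ ¬idle) ∨ (open ∧ cold)) = True
      (¬open ∧ armed) ↔ ¬safe = False
        ¬open ∧ armed = False
          ¬open = True
        ¬safe = True
      (¬open ∧ ¬idle) ∨ (open ∧ cold) = True
        ¬open ∧ ¬idle = True
          ¬open = True
          ¬idle = True
        open ∧ cold = False
    ((idle ∨ ¬ready) ∧ ¬open) ∧ (¬cold → armed) = True
      (idle ∨ ¬ready) ∧ ¬open = True
        idle ∨ ¬ready = True
          ¬ready = True
        ¬open = True
      ¬cold → armed = True
        ¬cold = False
Both conjuncts True, so the formula holds.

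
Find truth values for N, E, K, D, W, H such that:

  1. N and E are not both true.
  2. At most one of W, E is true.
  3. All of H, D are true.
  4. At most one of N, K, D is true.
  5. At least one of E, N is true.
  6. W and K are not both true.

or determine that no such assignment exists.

N = False, E = True, K = False, D = True, W = False, H = True

  (1) N=F, E=T — not both ✓
  (2) {W, E}: 1 true — at most one ✓
  (3) {H, D}: all 2 true ✓
  (4) {N, K, D}: 1 true — at most one ✓
  (5) {E, N}: 1 true — at least one ✓
  (6) W=F, K=F — not both ✓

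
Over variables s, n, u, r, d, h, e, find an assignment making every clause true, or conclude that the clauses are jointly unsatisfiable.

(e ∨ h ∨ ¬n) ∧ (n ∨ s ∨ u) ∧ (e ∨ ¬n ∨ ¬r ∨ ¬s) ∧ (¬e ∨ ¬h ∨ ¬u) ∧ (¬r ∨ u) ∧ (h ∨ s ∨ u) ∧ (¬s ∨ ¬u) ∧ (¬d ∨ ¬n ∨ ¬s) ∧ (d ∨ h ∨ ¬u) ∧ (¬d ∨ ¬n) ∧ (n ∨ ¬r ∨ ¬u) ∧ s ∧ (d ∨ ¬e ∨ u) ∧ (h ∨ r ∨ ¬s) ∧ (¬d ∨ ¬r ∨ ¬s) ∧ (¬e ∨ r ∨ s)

s = True, n = True, u = False, r = False, d = False, h = True, e = False

Unit clause (s) forces s = True.
In (¬s ∨ ¬u) only ¬u is left, so u = False.
In (¬r ∨ u) only ¬r is left, so r = False.
In (h ∨ r ∨ ¬s) only h is left, so h = True.
Set n = True.
  then (¬d ∨ ¬n ∨ ¬s) forces d = False.
  then (d ∨ ¬e ∨ u) forces e = False.
All clauses satisfied.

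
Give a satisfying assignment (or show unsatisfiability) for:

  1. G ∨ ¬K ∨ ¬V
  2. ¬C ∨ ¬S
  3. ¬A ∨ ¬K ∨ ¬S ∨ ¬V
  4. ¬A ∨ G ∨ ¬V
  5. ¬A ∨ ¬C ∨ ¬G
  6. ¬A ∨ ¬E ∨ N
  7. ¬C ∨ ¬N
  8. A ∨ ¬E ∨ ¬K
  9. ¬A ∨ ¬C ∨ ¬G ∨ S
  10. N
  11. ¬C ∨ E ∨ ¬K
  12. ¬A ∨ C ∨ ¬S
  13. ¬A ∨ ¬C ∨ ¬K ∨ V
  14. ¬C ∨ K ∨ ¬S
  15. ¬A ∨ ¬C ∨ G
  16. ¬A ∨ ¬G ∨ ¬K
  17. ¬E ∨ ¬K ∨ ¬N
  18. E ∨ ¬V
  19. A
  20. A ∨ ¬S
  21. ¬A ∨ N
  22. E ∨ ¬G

E = False, N = True, V = False, A = True, G = False, S = False, C = False, K = True

Unit clause (N) forces N = True.
Unit clause (A) forces A = True.
In (¬C ∨ ¬N) only ¬C is left, so C = False.
In (¬A ∨ C ∨ ¬S) only ¬S is left, so S = False.
Set E = False.
  then (E ∨ ¬V) forces V = False.
  then (E ∨ ¬G) forces G = False.
Set K = True.
All clauses satisfied.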